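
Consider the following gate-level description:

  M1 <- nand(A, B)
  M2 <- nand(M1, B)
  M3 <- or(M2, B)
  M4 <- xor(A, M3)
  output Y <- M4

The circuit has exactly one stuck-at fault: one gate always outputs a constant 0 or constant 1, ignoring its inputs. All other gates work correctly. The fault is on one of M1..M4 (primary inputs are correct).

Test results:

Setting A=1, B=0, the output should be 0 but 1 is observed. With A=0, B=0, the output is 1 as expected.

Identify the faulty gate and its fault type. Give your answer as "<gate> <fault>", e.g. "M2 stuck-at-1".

Fault-free values for test 1 (A=1, B=0): M1=1, M2=1, M3=1, M4=0, giving Y=0. Observed 1.
Test 1: faults giving observed 1 are {M2 stuck-at-0, M3 stuck-at-0, M4 stuck-at-1}.
Test 2 (A=0, B=0): fault-free M1=1, M2=1, M3=1, M4=1 → 1; observed 1. Eliminates M2 stuck-at-0, M3 stuck-at-0.
Only M4 stuck-at-1 is consistent with every test.

M4 stuck-at-1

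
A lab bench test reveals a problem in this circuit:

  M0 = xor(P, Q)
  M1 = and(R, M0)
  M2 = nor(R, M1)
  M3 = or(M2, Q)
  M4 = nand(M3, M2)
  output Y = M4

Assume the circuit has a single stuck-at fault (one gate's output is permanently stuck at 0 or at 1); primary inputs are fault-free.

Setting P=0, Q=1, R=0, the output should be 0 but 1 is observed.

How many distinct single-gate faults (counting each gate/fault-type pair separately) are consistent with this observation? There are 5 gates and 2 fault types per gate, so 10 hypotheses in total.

Fault-free: M0=1, M1=0, M2=1, M3=1, M4=0 → 0. Observed 1.
  M0 stuck-at-0: output 0 ✗
  M0 stuck-at-1: output 0 ✗
  M1 stuck-at-0: output 0 ✗
  M1 stuck-at-1: output 1 ✓
  M2 stuck-at-0: output 1 ✓
  M2 stuck-at-1: output 0 ✗
  M3 stuck-at-0: output 1 ✓
  M3 stuck-at-1: output 0 ✗
  M4 stuck-at-0: output 0 ✗
  M4 stuck-at-1: output 1 ✓
Consistent faults: {M1 stuck-at-1, M2 stuck-at-0, M3 stuck-at-0, M4 stuck-at-1} — 4 in all.

4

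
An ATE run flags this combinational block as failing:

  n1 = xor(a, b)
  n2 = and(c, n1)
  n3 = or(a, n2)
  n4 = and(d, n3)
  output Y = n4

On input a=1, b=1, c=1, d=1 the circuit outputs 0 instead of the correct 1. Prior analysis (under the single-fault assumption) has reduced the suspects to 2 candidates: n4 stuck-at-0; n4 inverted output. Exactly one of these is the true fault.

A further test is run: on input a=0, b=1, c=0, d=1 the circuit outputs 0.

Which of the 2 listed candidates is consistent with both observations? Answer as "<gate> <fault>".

n4 stuck-at-0

Evaluate each candidate on input a=0, b=1, c=0, d=1:
  n4 stuck-at-0: n1=1, n2=0, n3=0, n4=0 [stuck-at-0] → 0 — matches
  n4 inverted output: n1=1, n2=0, n3=0, n4=1 [inverted output] → 1 — eliminated
Only n4 stuck-at-0 reproduces the observed 0.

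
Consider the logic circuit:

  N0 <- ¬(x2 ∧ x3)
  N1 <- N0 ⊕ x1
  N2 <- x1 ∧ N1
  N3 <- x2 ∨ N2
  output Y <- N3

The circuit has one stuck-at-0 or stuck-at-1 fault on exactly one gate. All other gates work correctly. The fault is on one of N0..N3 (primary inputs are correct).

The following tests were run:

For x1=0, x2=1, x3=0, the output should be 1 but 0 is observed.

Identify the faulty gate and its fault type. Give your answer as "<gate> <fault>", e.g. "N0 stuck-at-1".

N3 stuck-at-0

Fault-free values for test 1 (x1=0, x2=1, x3=0): N0=1, N1=1, N2=0, N3=1, giving Y=1. Observed 0.
Test 1: faults giving observed 0 are {N3 stuck-at-0}.
Only N3 stuck-at-0 is consistent with every test.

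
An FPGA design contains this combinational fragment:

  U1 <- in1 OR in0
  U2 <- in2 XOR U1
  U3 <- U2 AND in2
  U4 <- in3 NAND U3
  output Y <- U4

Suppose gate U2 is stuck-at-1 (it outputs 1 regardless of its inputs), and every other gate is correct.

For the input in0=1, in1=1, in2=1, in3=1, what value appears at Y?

0

Propagate with U2 forced: U1=1, U2=1 [stuck-at-1], U3=1, U4=0.
So Y = 0. (Without the fault it would be 1.)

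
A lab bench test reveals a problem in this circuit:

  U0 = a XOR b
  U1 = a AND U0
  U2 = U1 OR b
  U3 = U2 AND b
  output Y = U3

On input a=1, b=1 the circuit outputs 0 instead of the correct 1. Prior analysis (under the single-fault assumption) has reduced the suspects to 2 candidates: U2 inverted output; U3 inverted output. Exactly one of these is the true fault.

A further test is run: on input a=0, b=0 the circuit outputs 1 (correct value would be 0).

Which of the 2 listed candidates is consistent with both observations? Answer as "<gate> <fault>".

U3 inverted output

Evaluate each candidate on input a=0, b=0:
  U2 inverted output: U0=0, U1=0, U2=1 [inverted output], U3=0 → 0 — eliminated
  U3 inverted output: U0=0, U1=0, U2=0, U3=1 [inverted output] → 1 — matches
Only U3 inverted output reproduces the observed 1.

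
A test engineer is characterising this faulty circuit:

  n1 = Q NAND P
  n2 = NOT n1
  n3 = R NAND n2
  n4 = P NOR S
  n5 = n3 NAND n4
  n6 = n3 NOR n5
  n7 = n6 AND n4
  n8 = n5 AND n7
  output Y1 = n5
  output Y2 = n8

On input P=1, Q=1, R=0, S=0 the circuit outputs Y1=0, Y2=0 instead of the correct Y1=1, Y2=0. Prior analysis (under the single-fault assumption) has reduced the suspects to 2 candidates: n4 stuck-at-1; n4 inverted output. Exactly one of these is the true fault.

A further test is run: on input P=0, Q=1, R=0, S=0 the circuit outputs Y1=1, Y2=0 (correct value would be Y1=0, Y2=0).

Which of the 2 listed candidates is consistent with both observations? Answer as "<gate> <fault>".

Evaluate each candidate on input P=0, Q=1, R=0, S=0:
  n4 stuck-at-1: n1=1, n2=0, n3=1, n4=1 [stuck-at-1], n5=0, n6=0, n7=0, n8=0 → Y1=0, Y2=0 — eliminated
  n4 inverted output: n1=1, n2=0, n3=1, n4=0 [inverted output], n5=1, n6=0, n7=0, n8=0 → Y1=1, Y2=0 — matches
Only n4 inverted output reproduces the observed Y1=1, Y2=0.

n4 inverted output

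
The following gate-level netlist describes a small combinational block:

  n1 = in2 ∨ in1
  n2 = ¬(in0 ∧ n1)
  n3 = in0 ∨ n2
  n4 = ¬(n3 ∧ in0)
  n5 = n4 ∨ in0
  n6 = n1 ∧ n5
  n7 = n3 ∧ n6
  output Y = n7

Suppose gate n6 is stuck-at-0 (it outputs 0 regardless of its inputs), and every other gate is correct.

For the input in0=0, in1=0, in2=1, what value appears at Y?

0

Propagate with n6 forced: n1=1, n2=1, n3=1, n4=1, n5=1, n6=0 [stuck-at-0], n7=0.
So Y = 0. (Without the fault it would be 1.)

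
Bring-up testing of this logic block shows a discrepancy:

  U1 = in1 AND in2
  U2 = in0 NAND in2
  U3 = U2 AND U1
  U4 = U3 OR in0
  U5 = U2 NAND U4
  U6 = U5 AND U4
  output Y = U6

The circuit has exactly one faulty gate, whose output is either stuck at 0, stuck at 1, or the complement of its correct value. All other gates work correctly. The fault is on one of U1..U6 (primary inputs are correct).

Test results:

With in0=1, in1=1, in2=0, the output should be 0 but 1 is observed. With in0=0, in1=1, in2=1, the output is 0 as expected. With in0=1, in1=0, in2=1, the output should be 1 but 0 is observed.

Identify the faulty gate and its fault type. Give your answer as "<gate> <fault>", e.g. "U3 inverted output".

Fault-free values for test 1 (in0=1, in1=1, in2=0): U1=0, U2=1, U3=0, U4=1, U5=0, U6=0, giving Y=0. Observed 1.
Test 1: faults giving observed 1 are {U2 stuck-at-0, U2 inverted output, U5 stuck-at-1, U5 inverted output, U6 stuck-at-1, U6 inverted output}.
Test 2 (in0=0, in1=1, in2=1): fault-free U1=1, U2=1, U3=1, U4=1, U5=0, U6=0 → 0; observed 0. Eliminates U5 stuck-at-1, U5 inverted output, U6 stuck-at-1, U6 inverted output.
Test 3 (in0=1, in1=0, in2=1): fault-free U1=0, U2=0, U3=0, U4=1, U5=1, U6=1 → 1; observed 0. Eliminates U2 stuck-at-0.
Only U2 inverted output is consistent with every test.

U2 inverted output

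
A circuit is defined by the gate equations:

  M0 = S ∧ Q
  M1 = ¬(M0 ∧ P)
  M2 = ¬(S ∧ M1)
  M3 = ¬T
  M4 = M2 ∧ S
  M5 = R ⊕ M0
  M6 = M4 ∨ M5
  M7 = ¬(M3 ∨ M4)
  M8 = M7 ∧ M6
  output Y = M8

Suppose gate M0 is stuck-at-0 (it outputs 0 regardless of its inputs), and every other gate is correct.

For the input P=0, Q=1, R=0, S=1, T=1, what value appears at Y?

0

Propagate with M0 forced: M0=0 [stuck-at-0], M1=1, M2=0, M3=0, M4=0, M5=0, M6=0, M7=1, M8=0.
So Y = 0. (Without the fault it would be 1.)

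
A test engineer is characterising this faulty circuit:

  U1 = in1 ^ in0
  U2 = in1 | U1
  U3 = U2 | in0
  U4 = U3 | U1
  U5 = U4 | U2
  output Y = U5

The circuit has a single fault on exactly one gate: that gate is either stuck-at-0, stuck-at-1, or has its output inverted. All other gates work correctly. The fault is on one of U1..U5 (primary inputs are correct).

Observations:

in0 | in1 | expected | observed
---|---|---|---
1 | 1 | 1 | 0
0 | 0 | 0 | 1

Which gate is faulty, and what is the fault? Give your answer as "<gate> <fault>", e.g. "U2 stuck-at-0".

U5 inverted output

Fault-free values for test 1 (in0=1, in1=1): U1=0, U2=1, U3=1, U4=1, U5=1, giving Y=1. Observed 0.
Test 1: faults giving observed 0 are {U5 stuck-at-0, U5 inverted output}.
Test 2 (in0=0, in1=0): fault-free U1=0, U2=0, U3=0, U4=0, U5=0 → 0; observed 1. Eliminates U5 stuck-at-0.
Only U5 inverted output is consistent with every test.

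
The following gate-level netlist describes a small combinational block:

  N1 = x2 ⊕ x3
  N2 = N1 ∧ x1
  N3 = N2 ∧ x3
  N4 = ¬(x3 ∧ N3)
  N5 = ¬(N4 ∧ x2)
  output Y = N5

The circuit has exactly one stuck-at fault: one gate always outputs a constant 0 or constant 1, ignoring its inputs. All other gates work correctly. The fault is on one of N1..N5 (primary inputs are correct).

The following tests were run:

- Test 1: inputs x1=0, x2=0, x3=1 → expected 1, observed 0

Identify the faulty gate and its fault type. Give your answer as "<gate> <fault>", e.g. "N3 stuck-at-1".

Fault-free values for test 1 (x1=0, x2=0, x3=1): N1=1, N2=0, N3=0, N4=1, N5=1, giving Y=1. Observed 0.
Test 1: faults giving observed 0 are {N5 stuck-at-0}.
Only N5 stuck-at-0 is consistent with every test.

N5 stuck-at-0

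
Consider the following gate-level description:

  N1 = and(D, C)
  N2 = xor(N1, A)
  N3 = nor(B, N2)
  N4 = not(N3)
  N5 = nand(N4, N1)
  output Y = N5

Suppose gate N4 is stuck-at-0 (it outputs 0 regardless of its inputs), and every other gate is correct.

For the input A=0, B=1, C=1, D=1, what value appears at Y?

1

Propagate with N4 forced: N1=1, N2=1, N3=0, N4=0 [stuck-at-0], N5=1.
So Y = 1. (Without the fault it would be 0.)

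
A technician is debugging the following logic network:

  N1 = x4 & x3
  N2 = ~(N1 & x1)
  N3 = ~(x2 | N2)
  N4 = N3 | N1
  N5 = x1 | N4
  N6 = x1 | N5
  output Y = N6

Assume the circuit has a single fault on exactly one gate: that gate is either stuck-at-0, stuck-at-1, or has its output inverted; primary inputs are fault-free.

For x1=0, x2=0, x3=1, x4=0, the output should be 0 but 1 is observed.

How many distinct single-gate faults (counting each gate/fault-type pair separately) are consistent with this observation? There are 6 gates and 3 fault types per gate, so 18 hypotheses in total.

Fault-free: N1=0, N2=1, N3=0, N4=0, N5=0, N6=0 → 0. Observed 1.
  N1: stuck-at-1, inverted output ✓; others ✗
  N2: stuck-at-0, inverted output ✓; others ✗
  N3: stuck-at-1, inverted output ✓; others ✗
  N4: stuck-at-1, inverted output ✓; others ✗
  N5: stuck-at-1, inverted output ✓; others ✗
  N6: stuck-at-1, inverted output ✓; others ✗
Consistent faults: {N1 stuck-at-1, N1 inverted output, N2 stuck-at-0, N2 inverted output, N3 stuck-at-1, N3 inverted output, N4 stuck-at-1, N4 inverted output, N5 stuck-at-1, N5 inverted output, N6 stuck-at-1, N6 inverted output} — 12 in all.

12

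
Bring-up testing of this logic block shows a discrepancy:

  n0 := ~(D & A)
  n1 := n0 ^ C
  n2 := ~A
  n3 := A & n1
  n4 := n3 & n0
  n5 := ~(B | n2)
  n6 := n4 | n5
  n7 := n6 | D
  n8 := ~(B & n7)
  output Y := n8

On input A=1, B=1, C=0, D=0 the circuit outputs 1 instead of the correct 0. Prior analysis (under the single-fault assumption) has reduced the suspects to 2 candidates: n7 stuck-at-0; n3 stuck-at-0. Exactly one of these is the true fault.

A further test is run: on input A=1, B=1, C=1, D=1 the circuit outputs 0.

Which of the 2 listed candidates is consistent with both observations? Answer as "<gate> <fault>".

Evaluate each candidate on input A=1, B=1, C=1, D=1:
  n7 stuck-at-0: n0=0, n1=1, n2=0, n3=1, n4=0, n5=0, n6=0, n7=0 [stuck-at-0], n8=1 → 1 — eliminated
  n3 stuck-at-0: n0=0, n1=1, n2=0, n3=0 [stuck-at-0], n4=0, n5=0, n6=0, n7=1, n8=0 → 0 — matches
Only n3 stuck-at-0 reproduces the observed 0.

n3 stuck-at-0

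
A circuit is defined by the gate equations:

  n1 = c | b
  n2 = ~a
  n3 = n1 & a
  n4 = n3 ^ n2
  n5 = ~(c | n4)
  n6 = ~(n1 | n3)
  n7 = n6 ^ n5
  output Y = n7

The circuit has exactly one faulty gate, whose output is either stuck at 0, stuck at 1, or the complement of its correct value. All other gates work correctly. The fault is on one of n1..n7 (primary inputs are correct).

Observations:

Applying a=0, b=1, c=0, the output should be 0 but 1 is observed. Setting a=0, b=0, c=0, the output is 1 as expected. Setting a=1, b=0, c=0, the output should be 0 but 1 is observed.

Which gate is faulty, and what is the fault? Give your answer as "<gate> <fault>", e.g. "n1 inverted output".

n7 stuck-at-1

Fault-free values for test 1 (a=0, b=1, c=0): n1=1, n2=1, n3=0, n4=1, n5=0, n6=0, n7=0, giving Y=0. Observed 1.
Test 1: faults giving observed 1 are {n1 stuck-at-0, n1 inverted output, n2 stuck-at-0, n2 inverted output, n3 stuck-at-1, n3 inverted output, n4 stuck-at-0, n4 inverted output, n5 stuck-at-1, n5 inverted output, n6 stuck-at-1, n6 inverted output, n7 stuck-at-1, n7 inverted output}.
Test 2 (a=0, b=0, c=0): fault-free n1=0, n2=1, n3=0, n4=1, n5=0, n6=1, n7=1 → 1; observed 1. Eliminates n1 inverted output, n2 stuck-at-0, n2 inverted output, n4 stuck-at-0, n4 inverted output, n5 stuck-at-1, n5 inverted output, n6 inverted output, n7 inverted output.
Test 3 (a=1, b=0, c=0): fault-free n1=0, n2=0, n3=0, n4=0, n5=1, n6=1, n7=0 → 0; observed 1. Eliminates n1 stuck-at-0, n3 stuck-at-1, n3 inverted output, n6 stuck-at-1.
Only n7 stuck-at-1 is consistent with every test.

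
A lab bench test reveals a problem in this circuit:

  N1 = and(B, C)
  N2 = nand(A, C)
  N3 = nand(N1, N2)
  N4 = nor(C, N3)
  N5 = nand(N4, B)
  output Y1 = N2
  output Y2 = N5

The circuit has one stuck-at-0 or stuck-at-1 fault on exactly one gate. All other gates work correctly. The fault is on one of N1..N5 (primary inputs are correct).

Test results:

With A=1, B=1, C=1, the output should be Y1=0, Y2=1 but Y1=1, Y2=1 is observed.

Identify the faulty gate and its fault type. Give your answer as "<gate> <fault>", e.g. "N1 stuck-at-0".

N2 stuck-at-1

Fault-free values for test 1 (A=1, B=1, C=1): N1=1, N2=0, N3=1, N4=0, N5=1, giving Y1=0, Y2=1. Observed Y1=1, Y2=1.
Test 1: faults giving observed Y1=1, Y2=1 are {N2 stuck-at-1}.
Only N2 stuck-at-1 is consistent with every test.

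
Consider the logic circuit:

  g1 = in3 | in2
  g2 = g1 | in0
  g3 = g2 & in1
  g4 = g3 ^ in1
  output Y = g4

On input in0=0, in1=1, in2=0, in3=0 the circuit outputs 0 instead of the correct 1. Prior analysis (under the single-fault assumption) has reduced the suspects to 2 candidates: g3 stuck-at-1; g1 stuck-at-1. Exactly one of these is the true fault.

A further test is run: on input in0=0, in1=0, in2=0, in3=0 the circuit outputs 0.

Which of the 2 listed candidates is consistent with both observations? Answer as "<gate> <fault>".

g1 stuck-at-1

Evaluate each candidate on input in0=0, in1=0, in2=0, in3=0:
  g3 stuck-at-1: g1=0, g2=0, g3=1 [stuck-at-1], g4=1 → 1 — eliminated
  g1 stuck-at-1: g1=1 [stuck-at-1], g2=1, g3=0, g4=0 → 0 — matches
Only g1 stuck-at-1 reproduces the observed 0.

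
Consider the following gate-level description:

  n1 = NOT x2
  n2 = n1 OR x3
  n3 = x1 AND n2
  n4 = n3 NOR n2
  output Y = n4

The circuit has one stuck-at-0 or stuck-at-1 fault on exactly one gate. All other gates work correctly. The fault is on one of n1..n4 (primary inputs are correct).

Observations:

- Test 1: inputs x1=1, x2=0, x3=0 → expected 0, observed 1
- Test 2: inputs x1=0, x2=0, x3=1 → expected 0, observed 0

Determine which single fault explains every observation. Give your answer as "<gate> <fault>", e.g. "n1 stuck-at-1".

n1 stuck-at-0

Fault-free values for test 1 (x1=1, x2=0, x3=0): n1=1, n2=1, n3=1, n4=0, giving Y=0. Observed 1.
Test 1: faults giving observed 1 are {n1 stuck-at-0, n2 stuck-at-0, n4 stuck-at-1}.
Test 2 (x1=0, x2=0, x3=1): fault-free n1=1, n2=1, n3=0, n4=0 → 0; observed 0. Eliminates n2 stuck-at-0, n4 stuck-at-1.
Only n1 stuck-at-0 is consistent with every test.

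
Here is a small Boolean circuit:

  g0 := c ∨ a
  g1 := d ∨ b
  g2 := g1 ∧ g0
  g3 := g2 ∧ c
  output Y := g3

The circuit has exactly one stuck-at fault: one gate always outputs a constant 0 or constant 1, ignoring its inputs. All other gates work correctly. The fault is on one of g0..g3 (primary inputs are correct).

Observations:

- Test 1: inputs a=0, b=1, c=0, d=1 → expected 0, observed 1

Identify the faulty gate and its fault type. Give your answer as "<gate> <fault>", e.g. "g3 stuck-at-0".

g3 stuck-at-1

Fault-free values for test 1 (a=0, b=1, c=0, d=1): g0=0, g1=1, g2=0, g3=0, giving Y=0. Observed 1.
Test 1: faults giving observed 1 are {g3 stuck-at-1}.
Only g3 stuck-at-1 is consistent with every test.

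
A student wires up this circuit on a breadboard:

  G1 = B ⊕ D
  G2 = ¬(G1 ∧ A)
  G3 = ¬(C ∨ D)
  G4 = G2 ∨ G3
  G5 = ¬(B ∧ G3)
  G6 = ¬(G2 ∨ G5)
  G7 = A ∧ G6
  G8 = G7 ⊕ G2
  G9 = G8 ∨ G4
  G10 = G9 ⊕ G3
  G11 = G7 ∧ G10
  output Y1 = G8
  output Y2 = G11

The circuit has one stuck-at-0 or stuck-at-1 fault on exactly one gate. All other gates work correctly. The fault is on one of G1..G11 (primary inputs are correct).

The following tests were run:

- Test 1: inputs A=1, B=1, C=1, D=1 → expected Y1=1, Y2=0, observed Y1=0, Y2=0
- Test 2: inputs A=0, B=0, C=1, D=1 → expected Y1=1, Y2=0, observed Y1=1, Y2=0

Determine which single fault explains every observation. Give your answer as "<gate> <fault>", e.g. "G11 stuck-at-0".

Fault-free values for test 1 (A=1, B=1, C=1, D=1): G1=0, G2=1, G3=0, G4=1, G5=1, G6=0, G7=0, G8=1, G9=1, G10=1, G11=0, giving Y1=1, Y2=0. Observed Y1=0, Y2=0.
Test 1: faults giving observed Y1=0, Y2=0 are {G1 stuck-at-1, G2 stuck-at-0, G8 stuck-at-0}.
Test 2 (A=0, B=0, C=1, D=1): fault-free G1=1, G2=1, G3=0, G4=1, G5=1, G6=0, G7=0, G8=1, G9=1, G10=1, G11=0 → Y1=1, Y2=0; observed Y1=1, Y2=0. Eliminates G2 stuck-at-0, G8 stuck-at-0.
Only G1 stuck-at-1 is consistent with every test.

G1 stuck-at-1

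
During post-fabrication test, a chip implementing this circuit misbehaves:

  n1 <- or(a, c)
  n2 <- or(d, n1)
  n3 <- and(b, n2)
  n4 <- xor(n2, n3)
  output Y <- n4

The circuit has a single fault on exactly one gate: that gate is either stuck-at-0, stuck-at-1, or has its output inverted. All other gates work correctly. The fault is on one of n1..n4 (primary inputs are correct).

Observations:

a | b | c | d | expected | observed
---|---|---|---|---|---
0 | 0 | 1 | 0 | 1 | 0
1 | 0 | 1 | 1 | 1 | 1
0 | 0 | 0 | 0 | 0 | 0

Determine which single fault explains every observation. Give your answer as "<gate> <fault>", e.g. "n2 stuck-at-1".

n1 stuck-at-0

Fault-free values for test 1 (a=0, b=0, c=1, d=0): n1=1, n2=1, n3=0, n4=1, giving Y=1. Observed 0.
Test 1: faults giving observed 0 are {n1 stuck-at-0, n1 inverted output, n2 stuck-at-0, n2 inverted output, n3 stuck-at-1, n3 inverted output, n4 stuck-at-0, n4 inverted output}.
Test 2 (a=1, b=0, c=1, d=1): fault-free n1=1, n2=1, n3=0, n4=1 → 1; observed 1. Eliminates n2 stuck-at-0, n2 inverted output, n3 stuck-at-1, n3 inverted output, n4 stuck-at-0, n4 inverted output.
Test 3 (a=0, b=0, c=0, d=0): fault-free n1=0, n2=0, n3=0, n4=0 → 0; observed 0. Eliminates n1 inverted output.
Only n1 stuck-at-0 is consistent with every test.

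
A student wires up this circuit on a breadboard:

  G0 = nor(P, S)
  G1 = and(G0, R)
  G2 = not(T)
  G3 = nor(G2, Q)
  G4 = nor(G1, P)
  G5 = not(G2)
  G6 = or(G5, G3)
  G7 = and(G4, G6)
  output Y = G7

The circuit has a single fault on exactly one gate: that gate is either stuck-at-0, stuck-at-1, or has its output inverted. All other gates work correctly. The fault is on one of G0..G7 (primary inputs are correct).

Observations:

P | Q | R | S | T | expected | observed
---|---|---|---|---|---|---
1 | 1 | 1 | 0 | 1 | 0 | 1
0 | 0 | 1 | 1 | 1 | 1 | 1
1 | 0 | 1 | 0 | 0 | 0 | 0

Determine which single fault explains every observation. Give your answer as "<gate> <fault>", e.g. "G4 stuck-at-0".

Fault-free values for test 1 (P=1, Q=1, R=1, S=0, T=1): G0=0, G1=0, G2=0, G3=0, G4=0, G5=1, G6=1, G7=0, giving Y=0. Observed 1.
Test 1: faults giving observed 1 are {G4 stuck-at-1, G4 inverted output, G7 stuck-at-1, G7 inverted output}.
Test 2 (P=0, Q=0, R=1, S=1, T=1): fault-free G0=0, G1=0, G2=0, G3=1, G4=1, G5=1, G6=1, G7=1 → 1; observed 1. Eliminates G4 inverted output, G7 inverted output.
Test 3 (P=1, Q=0, R=1, S=0, T=0): fault-free G0=0, G1=0, G2=1, G3=0, G4=0, G5=0, G6=0, G7=0 → 0; observed 0. Eliminates G7 stuck-at-1.
Only G4 stuck-at-1 is consistent with every test.

G4 stuck-at-1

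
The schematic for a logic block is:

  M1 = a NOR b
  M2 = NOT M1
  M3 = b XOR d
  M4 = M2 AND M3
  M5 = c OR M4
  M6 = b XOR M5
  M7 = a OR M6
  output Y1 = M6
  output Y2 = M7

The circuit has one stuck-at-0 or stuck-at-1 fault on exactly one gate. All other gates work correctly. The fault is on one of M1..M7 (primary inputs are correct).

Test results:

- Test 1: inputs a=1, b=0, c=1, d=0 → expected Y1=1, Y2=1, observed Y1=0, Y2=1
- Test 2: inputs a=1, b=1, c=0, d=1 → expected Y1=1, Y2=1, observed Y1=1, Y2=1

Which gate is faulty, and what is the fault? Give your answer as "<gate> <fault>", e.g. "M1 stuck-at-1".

Fault-free values for test 1 (a=1, b=0, c=1, d=0): M1=0, M2=1, M3=0, M4=0, M5=1, M6=1, M7=1, giving Y1=1, Y2=1. Observed Y1=0, Y2=1.
Test 1: faults giving observed Y1=0, Y2=1 are {M5 stuck-at-0, M6 stuck-at-0}.
Test 2 (a=1, b=1, c=0, d=1): fault-free M1=0, M2=1, M3=0, M4=0, M5=0, M6=1, M7=1 → Y1=1, Y2=1; observed Y1=1, Y2=1. Eliminates M6 stuck-at-0.
Only M5 stuck-at-0 is consistent with every test.

M5 stuck-at-0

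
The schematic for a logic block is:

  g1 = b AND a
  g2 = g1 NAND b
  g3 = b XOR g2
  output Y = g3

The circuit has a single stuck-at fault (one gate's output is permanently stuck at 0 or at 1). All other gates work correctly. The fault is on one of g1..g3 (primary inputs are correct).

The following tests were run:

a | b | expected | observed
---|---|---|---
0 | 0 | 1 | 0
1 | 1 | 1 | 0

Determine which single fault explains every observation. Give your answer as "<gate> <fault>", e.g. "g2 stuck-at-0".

g3 stuck-at-0

Fault-free values for test 1 (a=0, b=0): g1=0, g2=1, g3=1, giving Y=1. Observed 0.
Test 1: faults giving observed 0 are {g2 stuck-at-0, g3 stuck-at-0}.
Test 2 (a=1, b=1): fault-free g1=1, g2=0, g3=1 → 1; observed 0. Eliminates g2 stuck-at-0.
Only g3 stuck-at-0 is consistent with every test.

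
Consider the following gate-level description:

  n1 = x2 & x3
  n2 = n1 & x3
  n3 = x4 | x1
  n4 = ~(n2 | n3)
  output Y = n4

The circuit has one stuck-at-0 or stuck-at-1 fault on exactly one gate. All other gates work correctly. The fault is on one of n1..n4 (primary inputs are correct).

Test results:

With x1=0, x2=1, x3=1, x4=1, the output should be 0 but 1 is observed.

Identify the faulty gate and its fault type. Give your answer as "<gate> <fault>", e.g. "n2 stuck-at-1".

Fault-free values for test 1 (x1=0, x2=1, x3=1, x4=1): n1=1, n2=1, n3=1, n4=0, giving Y=0. Observed 1.
Test 1: faults giving observed 1 are {n4 stuck-at-1}.
Only n4 stuck-at-1 is consistent with every test.

n4 stuck-at-1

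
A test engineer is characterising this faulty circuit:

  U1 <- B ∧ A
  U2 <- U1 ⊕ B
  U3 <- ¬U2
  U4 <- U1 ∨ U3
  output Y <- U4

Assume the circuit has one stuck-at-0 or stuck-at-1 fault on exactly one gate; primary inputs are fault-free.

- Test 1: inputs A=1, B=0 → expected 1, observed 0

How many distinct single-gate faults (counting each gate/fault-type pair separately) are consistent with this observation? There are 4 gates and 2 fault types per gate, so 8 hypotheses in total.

Fault-free: U1=0, U2=0, U3=1, U4=1 → 1. Observed 0.
  U1 stuck-at-0: output 1 ✗
  U1 stuck-at-1: output 1 ✗
  U2 stuck-at-0: output 1 ✗
  U2 stuck-at-1: output 0 ✓
  U3 stuck-at-0: output 0 ✓
  U3 stuck-at-1: output 1 ✗
  U4 stuck-at-0: output 0 ✓
  U4 stuck-at-1: output 1 ✗
Consistent faults: {U2 stuck-at-1, U3 stuck-at-0, U4 stuck-at-0} — 3 in all.

3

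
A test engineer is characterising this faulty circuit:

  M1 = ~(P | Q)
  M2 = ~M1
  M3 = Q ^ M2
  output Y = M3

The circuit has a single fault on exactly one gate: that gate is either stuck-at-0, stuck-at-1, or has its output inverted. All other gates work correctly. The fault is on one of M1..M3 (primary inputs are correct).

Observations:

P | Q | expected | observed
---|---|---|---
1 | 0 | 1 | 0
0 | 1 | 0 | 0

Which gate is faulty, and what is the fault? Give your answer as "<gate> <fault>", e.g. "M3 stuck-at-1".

M3 stuck-at-0

Fault-free values for test 1 (P=1, Q=0): M1=0, M2=1, M3=1, giving Y=1. Observed 0.
Test 1: faults giving observed 0 are {M1 stuck-at-1, M1 inverted output, M2 stuck-at-0, M2 inverted output, M3 stuck-at-0, M3 inverted output}.
Test 2 (P=0, Q=1): fault-free M1=0, M2=1, M3=0 → 0; observed 0. Eliminates M1 stuck-at-1, M1 inverted output, M2 stuck-at-0, M2 inverted output, M3 inverted output.
Only M3 stuck-at-0 is consistent with every test.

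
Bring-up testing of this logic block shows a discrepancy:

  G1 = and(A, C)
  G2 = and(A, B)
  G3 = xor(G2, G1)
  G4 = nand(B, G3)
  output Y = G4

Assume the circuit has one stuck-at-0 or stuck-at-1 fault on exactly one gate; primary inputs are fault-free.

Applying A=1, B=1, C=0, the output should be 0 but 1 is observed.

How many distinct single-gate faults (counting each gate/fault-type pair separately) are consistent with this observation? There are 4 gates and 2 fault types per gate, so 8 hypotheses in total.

4

Fault-free: G1=0, G2=1, G3=1, G4=0 → 0. Observed 1.
  G1 stuck-at-0: output 0 ✗
  G1 stuck-at-1: output 1 ✓
  G2 stuck-at-0: output 1 ✓
  G2 stuck-at-1: output 0 ✗
  G3 stuck-at-0: output 1 ✓
  G3 stuck-at-1: output 0 ✗
  G4 stuck-at-0: output 0 ✗
  G4 stuck-at-1: output 1 ✓
Consistent faults: {G1 stuck-at-1, G2 stuck-at-0, G3 stuck-at-0, G4 stuck-at-1} — 4 in all.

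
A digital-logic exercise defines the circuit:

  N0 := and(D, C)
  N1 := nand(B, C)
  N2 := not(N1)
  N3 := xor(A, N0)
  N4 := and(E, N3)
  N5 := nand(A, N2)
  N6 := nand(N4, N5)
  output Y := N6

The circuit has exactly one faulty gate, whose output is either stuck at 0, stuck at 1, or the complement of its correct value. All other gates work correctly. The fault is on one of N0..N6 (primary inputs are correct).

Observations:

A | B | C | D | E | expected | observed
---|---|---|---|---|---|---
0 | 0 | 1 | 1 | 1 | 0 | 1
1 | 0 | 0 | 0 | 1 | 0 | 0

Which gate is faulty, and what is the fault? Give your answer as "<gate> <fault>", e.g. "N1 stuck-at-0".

Fault-free values for test 1 (A=0, B=0, C=1, D=1, E=1): N0=1, N1=1, N2=0, N3=1, N4=1, N5=1, N6=0, giving Y=0. Observed 1.
Test 1: faults giving observed 1 are {N0 stuck-at-0, N0 inverted output, N3 stuck-at-0, N3 inverted output, N4 stuck-at-0, N4 inverted output, N5 stuck-at-0, N5 inverted output, N6 stuck-at-1, N6 inverted output}.
Test 2 (A=1, B=0, C=0, D=0, E=1): fault-free N0=0, N1=1, N2=0, N3=1, N4=1, N5=1, N6=0 → 0; observed 0. Eliminates N0 inverted output, N3 stuck-at-0, N3 inverted output, N4 stuck-at-0, N4 inverted output, N5 stuck-at-0, N5 inverted output, N6 stuck-at-1, N6 inverted output.
Only N0 stuck-at-0 is consistent with every test.

N0 stuck-at-0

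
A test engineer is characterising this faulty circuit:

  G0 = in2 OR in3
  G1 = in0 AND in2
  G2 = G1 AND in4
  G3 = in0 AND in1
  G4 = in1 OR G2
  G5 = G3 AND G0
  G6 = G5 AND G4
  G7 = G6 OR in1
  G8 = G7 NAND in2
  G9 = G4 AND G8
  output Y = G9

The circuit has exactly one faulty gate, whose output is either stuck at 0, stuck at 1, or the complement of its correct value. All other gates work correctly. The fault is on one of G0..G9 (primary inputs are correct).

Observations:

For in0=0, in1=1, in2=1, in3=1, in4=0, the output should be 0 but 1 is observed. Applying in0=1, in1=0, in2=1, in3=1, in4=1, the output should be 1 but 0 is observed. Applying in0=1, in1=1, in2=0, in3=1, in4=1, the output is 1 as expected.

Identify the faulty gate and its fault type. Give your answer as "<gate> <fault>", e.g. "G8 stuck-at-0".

Fault-free values for test 1 (in0=0, in1=1, in2=1, in3=1, in4=0): G0=1, G1=0, G2=0, G3=0, G4=1, G5=0, G6=0, G7=1, G8=0, G9=0, giving Y=0. Observed 1.
Test 1: faults giving observed 1 are {G7 stuck-at-0, G7 inverted output, G8 stuck-at-1, G8 inverted output, G9 stuck-at-1, G9 inverted output}.
Test 2 (in0=1, in1=0, in2=1, in3=1, in4=1): fault-free G0=1, G1=1, G2=1, G3=0, G4=1, G5=0, G6=0, G7=0, G8=1, G9=1 → 1; observed 0. Eliminates G7 stuck-at-0, G8 stuck-at-1, G9 stuck-at-1.
Test 3 (in0=1, in1=1, in2=0, in3=1, in4=1): fault-free G0=1, G1=0, G2=0, G3=1, G4=1, G5=1, G6=1, G7=1, G8=1, G9=1 → 1; observed 1. Eliminates G8 inverted output, G9 inverted output.
Only G7 inverted output is consistent with every test.

G7 inverted output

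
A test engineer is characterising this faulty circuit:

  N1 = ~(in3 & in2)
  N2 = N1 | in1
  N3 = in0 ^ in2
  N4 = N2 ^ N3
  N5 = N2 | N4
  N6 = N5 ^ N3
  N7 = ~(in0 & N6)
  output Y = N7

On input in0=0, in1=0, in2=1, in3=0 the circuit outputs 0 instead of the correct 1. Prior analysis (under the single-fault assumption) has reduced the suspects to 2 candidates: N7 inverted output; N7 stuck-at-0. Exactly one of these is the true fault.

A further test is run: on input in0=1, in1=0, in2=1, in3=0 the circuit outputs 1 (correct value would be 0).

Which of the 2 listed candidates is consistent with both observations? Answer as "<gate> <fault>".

Evaluate each candidate on input in0=1, in1=0, in2=1, in3=0:
  N7 inverted output: N1=1, N2=1, N3=0, N4=1, N5=1, N6=1, N7=1 [inverted output] → 1 — matches
  N7 stuck-at-0: N1=1, N2=1, N3=0, N4=1, N5=1, N6=1, N7=0 [stuck-at-0] → 0 — eliminated
Only N7 inverted output reproduces the observed 1.

N7 inverted output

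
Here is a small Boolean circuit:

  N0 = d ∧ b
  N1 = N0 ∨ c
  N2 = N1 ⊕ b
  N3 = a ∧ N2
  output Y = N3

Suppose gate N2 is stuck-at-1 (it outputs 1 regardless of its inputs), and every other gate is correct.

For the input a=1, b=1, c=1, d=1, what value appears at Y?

Propagate with N2 forced: N0=1, N1=1, N2=1 [stuck-at-1], N3=1.
So Y = 1. (Without the fault it would be 0.)

1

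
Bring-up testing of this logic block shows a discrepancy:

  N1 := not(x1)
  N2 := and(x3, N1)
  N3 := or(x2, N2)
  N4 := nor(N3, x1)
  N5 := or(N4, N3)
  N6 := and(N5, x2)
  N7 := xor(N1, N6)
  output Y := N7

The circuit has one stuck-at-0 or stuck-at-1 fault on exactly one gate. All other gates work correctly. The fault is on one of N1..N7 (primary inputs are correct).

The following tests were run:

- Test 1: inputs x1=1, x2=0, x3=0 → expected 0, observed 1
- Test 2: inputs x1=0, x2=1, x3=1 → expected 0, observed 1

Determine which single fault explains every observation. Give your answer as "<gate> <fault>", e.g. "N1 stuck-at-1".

N7 stuck-at-1

Fault-free values for test 1 (x1=1, x2=0, x3=0): N1=0, N2=0, N3=0, N4=0, N5=0, N6=0, N7=0, giving Y=0. Observed 1.
Test 1: faults giving observed 1 are {N1 stuck-at-1, N6 stuck-at-1, N7 stuck-at-1}.
Test 2 (x1=0, x2=1, x3=1): fault-free N1=1, N2=1, N3=1, N4=0, N5=1, N6=1, N7=0 → 0; observed 1. Eliminates N1 stuck-at-1, N6 stuck-at-1.
Only N7 stuck-at-1 is consistent with every test.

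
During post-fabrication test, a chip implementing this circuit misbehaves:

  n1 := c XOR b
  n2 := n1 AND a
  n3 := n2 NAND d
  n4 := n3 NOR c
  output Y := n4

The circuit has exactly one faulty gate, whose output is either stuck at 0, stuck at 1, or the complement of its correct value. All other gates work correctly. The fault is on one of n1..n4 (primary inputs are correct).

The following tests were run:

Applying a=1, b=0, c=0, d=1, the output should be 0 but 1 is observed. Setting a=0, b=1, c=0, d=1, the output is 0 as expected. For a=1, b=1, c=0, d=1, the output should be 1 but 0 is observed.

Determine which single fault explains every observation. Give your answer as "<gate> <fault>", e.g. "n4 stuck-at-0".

Fault-free values for test 1 (a=1, b=0, c=0, d=1): n1=0, n2=0, n3=1, n4=0, giving Y=0. Observed 1.
Test 1: faults giving observed 1 are {n1 stuck-at-1, n1 inverted output, n2 stuck-at-1, n2 inverted output, n3 stuck-at-0, n3 inverted output, n4 stuck-at-1, n4 inverted output}.
Test 2 (a=0, b=1, c=0, d=1): fault-free n1=1, n2=0, n3=1, n4=0 → 0; observed 0. Eliminates n2 stuck-at-1, n2 inverted output, n3 stuck-at-0, n3 inverted output, n4 stuck-at-1, n4 inverted output.
Test 3 (a=1, b=1, c=0, d=1): fault-free n1=1, n2=1, n3=0, n4=1 → 1; observed 0. Eliminates n1 stuck-at-1.
Only n1 inverted output is consistent with every test.

n1 inverted output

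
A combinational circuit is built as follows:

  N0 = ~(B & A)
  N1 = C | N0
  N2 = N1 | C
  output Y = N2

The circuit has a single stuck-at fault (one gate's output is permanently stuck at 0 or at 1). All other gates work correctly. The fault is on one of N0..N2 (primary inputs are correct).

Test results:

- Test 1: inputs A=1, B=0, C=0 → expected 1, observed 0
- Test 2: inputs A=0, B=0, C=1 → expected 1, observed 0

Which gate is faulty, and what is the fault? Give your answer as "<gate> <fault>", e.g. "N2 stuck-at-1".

N2 stuck-at-0

Fault-free values for test 1 (A=1, B=0, C=0): N0=1, N1=1, N2=1, giving Y=1. Observed 0.
Test 1: faults giving observed 0 are {N0 stuck-at-0, N1 stuck-at-0, N2 stuck-at-0}.
Test 2 (A=0, B=0, C=1): fault-free N0=1, N1=1, N2=1 → 1; observed 0. Eliminates N0 stuck-at-0, N1 stuck-at-0.
Only N2 stuck-at-0 is consistent with every test.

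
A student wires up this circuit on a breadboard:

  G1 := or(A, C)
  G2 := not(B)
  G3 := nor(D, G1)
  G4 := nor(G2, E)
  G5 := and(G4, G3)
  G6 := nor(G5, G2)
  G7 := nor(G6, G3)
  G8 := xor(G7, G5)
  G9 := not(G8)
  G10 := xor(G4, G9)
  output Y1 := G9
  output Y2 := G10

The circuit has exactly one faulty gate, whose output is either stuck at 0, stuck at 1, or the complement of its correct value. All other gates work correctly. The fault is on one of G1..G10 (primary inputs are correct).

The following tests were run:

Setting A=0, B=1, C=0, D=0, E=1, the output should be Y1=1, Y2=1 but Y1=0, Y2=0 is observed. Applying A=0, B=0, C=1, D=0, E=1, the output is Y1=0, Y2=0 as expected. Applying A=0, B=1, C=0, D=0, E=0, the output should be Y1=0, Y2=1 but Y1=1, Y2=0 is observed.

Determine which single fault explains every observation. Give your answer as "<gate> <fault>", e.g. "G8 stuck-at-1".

G7 stuck-at-1

Fault-free values for test 1 (A=0, B=1, C=0, D=0, E=1): G1=0, G2=0, G3=1, G4=0, G5=0, G6=1, G7=0, G8=0, G9=1, G10=1, giving Y1=1, Y2=1. Observed Y1=0, Y2=0.
Test 1: faults giving observed Y1=0, Y2=0 are {G5 stuck-at-1, G5 inverted output, G7 stuck-at-1, G7 inverted output, G8 stuck-at-1, G8 inverted output, G9 stuck-at-0, G9 inverted output}.
Test 2 (A=0, B=0, C=1, D=0, E=1): fault-free G1=1, G2=1, G3=0, G4=0, G5=0, G6=0, G7=1, G8=1, G9=0, G10=0 → Y1=0, Y2=0; observed Y1=0, Y2=0. Eliminates G5 stuck-at-1, G5 inverted output, G7 inverted output, G8 inverted output, G9 inverted output.
Test 3 (A=0, B=1, C=0, D=0, E=0): fault-free G1=0, G2=0, G3=1, G4=1, G5=1, G6=0, G7=0, G8=1, G9=0, G10=1 → Y1=0, Y2=1; observed Y1=1, Y2=0. Eliminates G8 stuck-at-1, G9 stuck-at-0.
Only G7 stuck-at-1 is consistent with every test.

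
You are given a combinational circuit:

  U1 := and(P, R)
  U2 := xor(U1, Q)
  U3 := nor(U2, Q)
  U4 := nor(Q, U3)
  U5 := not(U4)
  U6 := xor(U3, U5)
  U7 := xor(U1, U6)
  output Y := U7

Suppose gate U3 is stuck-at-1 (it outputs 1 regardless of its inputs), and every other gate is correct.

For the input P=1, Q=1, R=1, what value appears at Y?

Propagate with U3 forced: U1=1, U2=0, U3=1 [stuck-at-1], U4=0, U5=1, U6=0, U7=1.
So Y = 1. (Without the fault it would be 0.)

1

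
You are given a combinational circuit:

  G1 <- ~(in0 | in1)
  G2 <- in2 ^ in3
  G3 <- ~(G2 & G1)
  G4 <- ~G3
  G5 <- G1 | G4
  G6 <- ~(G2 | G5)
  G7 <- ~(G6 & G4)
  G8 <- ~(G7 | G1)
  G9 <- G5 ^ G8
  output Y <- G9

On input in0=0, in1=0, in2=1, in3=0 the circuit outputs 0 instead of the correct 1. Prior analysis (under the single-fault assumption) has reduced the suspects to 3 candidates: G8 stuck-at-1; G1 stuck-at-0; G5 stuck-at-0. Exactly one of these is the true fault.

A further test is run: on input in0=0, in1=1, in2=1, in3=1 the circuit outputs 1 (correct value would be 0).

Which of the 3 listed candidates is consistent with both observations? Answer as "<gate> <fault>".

Evaluate each candidate on input in0=0, in1=1, in2=1, in3=1:
  G8 stuck-at-1: G1=0, G2=0, G3=1, G4=0, G5=0, G6=1, G7=1, G8=1 [stuck-at-1], G9=1 → 1 — matches
  G1 stuck-at-0: G1=0 [stuck-at-0], G2=0, G3=1, G4=0, G5=0, G6=1, G7=1, G8=0, G9=0 → 0 — eliminated
  G5 stuck-at-0: G1=0, G2=0, G3=1, G4=0, G5=0 [stuck-at-0], G6=1, G7=1, G8=0, G9=0 → 0 — eliminated
Only G8 stuck-at-1 reproduces the observed 1.

G8 stuck-at-1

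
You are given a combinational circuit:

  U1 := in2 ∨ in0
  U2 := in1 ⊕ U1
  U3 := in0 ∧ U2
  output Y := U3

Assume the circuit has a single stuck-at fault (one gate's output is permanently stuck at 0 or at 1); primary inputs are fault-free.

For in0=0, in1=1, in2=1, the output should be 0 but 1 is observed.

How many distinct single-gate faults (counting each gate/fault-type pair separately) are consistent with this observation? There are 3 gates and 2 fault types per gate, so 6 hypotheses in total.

Fault-free: U1=1, U2=0, U3=0 → 0. Observed 1.
  U1 stuck-at-0: output 0 ✗
  U1 stuck-at-1: output 0 ✗
  U2 stuck-at-0: output 0 ✗
  U2 stuck-at-1: output 0 ✗
  U3 stuck-at-0: output 0 ✗
  U3 stuck-at-1: output 1 ✓
Consistent faults: {U3 stuck-at-1} — 1 in all.

1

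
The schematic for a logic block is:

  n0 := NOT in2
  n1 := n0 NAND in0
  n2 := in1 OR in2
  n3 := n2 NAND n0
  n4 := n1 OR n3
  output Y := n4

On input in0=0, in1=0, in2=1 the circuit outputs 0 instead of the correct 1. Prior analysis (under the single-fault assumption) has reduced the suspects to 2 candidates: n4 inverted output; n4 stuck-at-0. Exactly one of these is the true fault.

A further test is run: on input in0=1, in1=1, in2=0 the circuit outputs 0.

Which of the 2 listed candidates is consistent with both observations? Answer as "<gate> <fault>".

n4 stuck-at-0

Evaluate each candidate on input in0=1, in1=1, in2=0:
  n4 inverted output: n0=1, n1=0, n2=1, n3=0, n4=1 [inverted output] → 1 — eliminated
  n4 stuck-at-0: n0=1, n1=0, n2=1, n3=0, n4=0 [stuck-at-0] → 0 — matches
Only n4 stuck-at-0 reproduces the observed 0.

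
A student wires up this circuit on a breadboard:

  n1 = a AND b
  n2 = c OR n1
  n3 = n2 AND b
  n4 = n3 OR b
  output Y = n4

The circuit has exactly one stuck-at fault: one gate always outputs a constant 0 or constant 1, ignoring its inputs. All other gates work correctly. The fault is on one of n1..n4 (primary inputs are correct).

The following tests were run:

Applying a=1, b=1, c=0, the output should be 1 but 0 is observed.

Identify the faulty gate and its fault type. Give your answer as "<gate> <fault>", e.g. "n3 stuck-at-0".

n4 stuck-at-0

Fault-free values for test 1 (a=1, b=1, c=0): n1=1, n2=1, n3=1, n4=1, giving Y=1. Observed 0.
Test 1: faults giving observed 0 are {n4 stuck-at-0}.
Only n4 stuck-at-0 is consistent with every test.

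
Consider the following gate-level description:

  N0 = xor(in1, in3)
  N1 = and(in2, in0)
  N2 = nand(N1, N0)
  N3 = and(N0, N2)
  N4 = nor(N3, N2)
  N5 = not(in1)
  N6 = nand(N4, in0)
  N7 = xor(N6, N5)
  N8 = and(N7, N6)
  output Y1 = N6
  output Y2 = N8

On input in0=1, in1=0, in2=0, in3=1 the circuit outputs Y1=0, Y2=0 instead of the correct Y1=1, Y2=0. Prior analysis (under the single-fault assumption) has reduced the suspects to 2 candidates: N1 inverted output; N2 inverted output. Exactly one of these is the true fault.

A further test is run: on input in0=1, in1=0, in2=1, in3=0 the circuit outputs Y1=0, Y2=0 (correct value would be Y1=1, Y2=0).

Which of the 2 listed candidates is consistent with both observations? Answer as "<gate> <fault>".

N2 inverted output

Evaluate each candidate on input in0=1, in1=0, in2=1, in3=0:
  N1 inverted output: N0=0, N1=0 [inverted output], N2=1, N3=0, N4=0, N5=1, N6=1, N7=0, N8=0 → Y1=1, Y2=0 — eliminated
  N2 inverted output: N0=0, N1=1, N2=0 [inverted output], N3=0, N4=1, N5=1, N6=0, N7=1, N8=0 → Y1=0, Y2=0 — matches
Only N2 inverted output reproduces the observed Y1=0, Y2=0.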